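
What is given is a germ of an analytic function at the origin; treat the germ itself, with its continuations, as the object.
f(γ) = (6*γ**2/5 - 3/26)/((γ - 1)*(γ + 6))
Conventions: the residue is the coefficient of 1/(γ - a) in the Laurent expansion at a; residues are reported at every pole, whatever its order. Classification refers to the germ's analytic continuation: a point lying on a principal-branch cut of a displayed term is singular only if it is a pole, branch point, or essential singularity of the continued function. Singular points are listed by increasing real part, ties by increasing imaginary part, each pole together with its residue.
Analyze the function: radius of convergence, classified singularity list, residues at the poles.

Denominator factor (γ - 1): pole of order 1 at 1, modulus 1.
Denominator factor (γ + 6): pole of order 1 at -6, modulus 6.
The radius of convergence is the smallest modulus among the singular points: 1.
At the order-1 pole -6 set g(γ) = (γ - (-6))*f(γ) = (6*γ**2/5 - 3/26)/(γ - 1).
Simple pole: residue = g(a) at a = -6, which is -5601/910.
At the order-1 pole 1 set g(γ) = (γ - (1))*f(γ) = (6*γ**2/5 - 3/26)/(γ + 6).
Simple pole: residue = g(a) at a = 1, which is 141/910.
List the singular points by increasing real part (a conjugate pair: the negative imaginary part first).

Radius of convergence at 0: 1.
At -6: a pole of order 1; residue -5601/910.
At 1: a pole of order 1; residue 141/910.


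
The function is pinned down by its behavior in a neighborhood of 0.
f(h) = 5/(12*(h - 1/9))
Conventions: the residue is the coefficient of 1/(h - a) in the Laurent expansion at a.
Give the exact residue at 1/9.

At the order-1 pole 1/9 set g(h) = (h - (1/9))*f(h) = 5/12.
Simple pole: residue = g(a) at a = 1/9, which is 5/12.

The residue is 5/12.


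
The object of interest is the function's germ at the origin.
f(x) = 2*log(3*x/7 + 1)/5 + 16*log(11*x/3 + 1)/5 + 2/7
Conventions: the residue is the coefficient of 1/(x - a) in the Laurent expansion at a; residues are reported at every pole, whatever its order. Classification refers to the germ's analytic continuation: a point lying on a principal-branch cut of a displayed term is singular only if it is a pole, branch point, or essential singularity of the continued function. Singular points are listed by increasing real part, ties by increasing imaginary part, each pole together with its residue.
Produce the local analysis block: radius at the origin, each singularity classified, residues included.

Radius of convergence at 0: 3/11.
At -7/3: a logarithmic branch point.
At -3/11: a logarithmic branch point.

Branch term (16/5)*log(1 - x/(-3/11)): its argument vanishes at x = -3/11, a logarithmic branch point, modulus 3/11.
Branch term (2/5)*log(1 - x/(-7/3)): its argument vanishes at x = -7/3, a logarithmic branch point, modulus 7/3.
The radius of convergence is the smallest modulus among the singular points: 3/11.
List the singular points by increasing real part (a conjugate pair: the negative imaginary part first).


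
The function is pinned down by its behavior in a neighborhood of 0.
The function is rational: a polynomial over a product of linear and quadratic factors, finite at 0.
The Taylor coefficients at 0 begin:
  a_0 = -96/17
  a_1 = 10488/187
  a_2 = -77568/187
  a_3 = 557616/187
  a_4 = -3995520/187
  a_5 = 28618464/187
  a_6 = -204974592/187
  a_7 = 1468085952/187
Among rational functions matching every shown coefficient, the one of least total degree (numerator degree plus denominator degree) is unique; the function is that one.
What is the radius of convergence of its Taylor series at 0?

No rational of total degree below 3 reproduces all 8 coefficients; solving the [1/2] Pade equations on them gives f(χ) = (20*χ/11 - 16/17)/(χ**2 + 4*χ/3 + 1/6), whose expansion matches every shown term.
Denominator factor (χ**2 + 4*χ/3 + 1/6): discriminant 10/9, real irrational roots -2/3 + (1/6)*sqrt(10) and -2/3 - (1/6)*sqrt(10); poles of order 1, moduli 2/3 - (1/6)*sqrt(10) and 2/3 + (1/6)*sqrt(10).
The radius of convergence is the smallest modulus among the singular points: 2/3 - (1/6)*sqrt(10).

The radius of convergence is 2/3 - (1/6)*sqrt(10).


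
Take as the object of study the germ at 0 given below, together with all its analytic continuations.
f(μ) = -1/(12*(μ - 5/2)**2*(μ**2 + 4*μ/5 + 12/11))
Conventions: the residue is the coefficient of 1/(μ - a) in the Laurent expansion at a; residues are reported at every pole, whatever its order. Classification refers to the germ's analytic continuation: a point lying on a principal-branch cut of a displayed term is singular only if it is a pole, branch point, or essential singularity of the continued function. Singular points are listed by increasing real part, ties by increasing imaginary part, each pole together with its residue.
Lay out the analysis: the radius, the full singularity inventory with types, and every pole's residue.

Denominator factor (μ - 5/2)^2: pole of order 2 at 5/2, modulus 5/2.
Denominator factor (μ**2 + 4*μ/5 + 12/11): discriminant -1024/275, complex-conjugate roots (-2/5) + ((16/55)*sqrt(11))*i and (-2/5) - ((16/55)*sqrt(11))*i; poles of order 1, moduli (2/11)*sqrt(33) and (2/11)*sqrt(33).
The radius of convergence is the smallest modulus among the singular points: (2/11)*sqrt(33).
The factor μ**2 + 4*μ/5 + 12/11 splits as (μ - a)(μ - a') with a = (-2/5) - ((16/55)*sqrt(11))*i, a' = (-2/5) + ((16/55)*sqrt(11))*i. At the order-1 pole a set g(μ) = (μ - a)*f(μ) = [-1/(12*(μ - 5/2)**2)] / (μ - a').
Simple pole: residue = g(a) at a = (-2/5) - ((16/55)*sqrt(11))*i, which is (-7018/2533815) - ((90497/81082080)*sqrt(11))*i.
The factor μ**2 + 4*μ/5 + 12/11 splits as (μ - a)(μ - a') with a = (-2/5) + ((16/55)*sqrt(11))*i, a' = (-2/5) - ((16/55)*sqrt(11))*i. At the order-1 pole a set g(μ) = (μ - a)*f(μ) = [-1/(12*(μ - 5/2)**2)] / (μ - a').
Simple pole: residue = g(a) at a = (-2/5) + ((16/55)*sqrt(11))*i, which is (-7018/2533815) + ((90497/81082080)*sqrt(11))*i.
At the order-2 pole 5/2 set g(μ) = (μ - (5/2))^2*f(μ) = -1/(12*(μ**2 + 4*μ/5 + 12/11)).
Order-2 pole: residue = g'(a); g'(5/2) = 14036/2533815, so the residue is 14036/2533815.
List the singular points by increasing real part (a conjugate pair: the negative imaginary part first).

Radius of convergence at 0: (2/11)*sqrt(33).
At (-2/5) - ((16/55)*sqrt(11))*i: a pole of order 1; residue (-7018/2533815) - ((90497/81082080)*sqrt(11))*i.
At (-2/5) + ((16/55)*sqrt(11))*i: a pole of order 1; residue (-7018/2533815) + ((90497/81082080)*sqrt(11))*i.
At 5/2: a pole of order 2; residue 14036/2533815.


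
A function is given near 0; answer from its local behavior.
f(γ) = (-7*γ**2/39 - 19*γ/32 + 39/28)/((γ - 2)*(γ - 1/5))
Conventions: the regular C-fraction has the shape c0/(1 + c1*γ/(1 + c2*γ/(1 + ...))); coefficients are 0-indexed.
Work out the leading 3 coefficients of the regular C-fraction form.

Taylor coefficients (expand at 0): a_0 = 195/56, a_1 = 7915/448, a_2 = 3075655/34944.
c0 = a_0 = 195/56. Peel one level at a time: if S = 1 + c*γ/S' with S'(0) = 1, then c is the γ-coefficient of S and S' = c*γ/(S - 1).
S_1 = c0/f = 1 + (-1583/312)*γ + (45365/97344)*γ^2 + ...; c1 = -1583/312.
S_2 = c1*γ/(S_1 - 1) = 1 + (45365/493896)*γ + ...; c2 = 45365/493896.

The regular C-fraction coefficients are [195/56, -1583/312, 45365/493896].


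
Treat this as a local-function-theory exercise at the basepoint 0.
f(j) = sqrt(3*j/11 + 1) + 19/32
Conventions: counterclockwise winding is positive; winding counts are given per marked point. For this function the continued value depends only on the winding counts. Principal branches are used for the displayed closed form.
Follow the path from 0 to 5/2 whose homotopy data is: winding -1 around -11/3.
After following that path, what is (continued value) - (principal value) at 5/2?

The rational part is single-valued and drops out of the difference; each branch term changes only by its own monodromy.
(1)*sqrt(1 - j/(-11/3)): winding -1 is odd, the square root flips sign, contributing -2*(1)*sqrt(1 - (5/2)/(-11/3)) = -2*(1)*sqrt(37/22) = -(1/11)*sqrt(814).
Summing the contributions at j = 5/2 gives -(1/11)*sqrt(814).

Continued minus principal equals -(1/11)*sqrt(814).


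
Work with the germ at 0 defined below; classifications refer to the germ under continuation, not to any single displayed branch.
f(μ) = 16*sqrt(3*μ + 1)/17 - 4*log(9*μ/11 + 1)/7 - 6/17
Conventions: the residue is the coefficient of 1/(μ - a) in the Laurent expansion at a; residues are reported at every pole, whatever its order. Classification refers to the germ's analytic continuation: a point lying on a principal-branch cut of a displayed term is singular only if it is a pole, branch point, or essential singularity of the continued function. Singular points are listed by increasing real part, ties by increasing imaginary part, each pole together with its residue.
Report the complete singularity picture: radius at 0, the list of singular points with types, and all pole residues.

Branch term (16/17)*sqrt(1 - μ/(-1/3)): its argument vanishes at μ = -1/3, a square-root branch point, modulus 1/3.
Branch term (-4/7)*log(1 - μ/(-11/9)): its argument vanishes at μ = -11/9, a logarithmic branch point, modulus 11/9.
The radius of convergence is the smallest modulus among the singular points: 1/3.
List the singular points by increasing real part (a conjugate pair: the negative imaginary part first).

Radius of convergence at 0: 1/3.
At -11/9: a logarithmic branch point.
At -1/3: an algebraic (square-root) branch point.


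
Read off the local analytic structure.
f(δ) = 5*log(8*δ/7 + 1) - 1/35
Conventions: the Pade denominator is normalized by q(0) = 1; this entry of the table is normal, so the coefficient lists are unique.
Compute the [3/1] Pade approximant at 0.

Taylor coefficients needed (expand at 0): a_0 = -1/35, a_1 = 40/7, a_2 = -160/49, a_3 = 2560/1029, a_4 = -5120/2401.
Write the denominator as Q(δ) = 1 + q1*δ. Requiring Q*f - P = O(δ^5) with deg P <= 3 kills the coefficients of δ^4..δ^4 in Q*f:
  δ^4: a_4 + q1*a_3 = 0, i.e. -5120/2401 + (2560/1029)*q1 = 0.
Solving this linear system: q1 = 6/7.
The numerator is Q*f truncated at degree 3: P0 = a_0 = -1/35; P1 = a_1 + q1*a_0 = 1394/245; P2 = a_2 + q1*a_1 = 80/49; P3 = a_3 + q1*a_2 = -320/1029.

The Pade approximant has numerator coefficients [-1/35, 1394/245, 80/49, -320/1029]; denominator coefficients [1, 6/7].


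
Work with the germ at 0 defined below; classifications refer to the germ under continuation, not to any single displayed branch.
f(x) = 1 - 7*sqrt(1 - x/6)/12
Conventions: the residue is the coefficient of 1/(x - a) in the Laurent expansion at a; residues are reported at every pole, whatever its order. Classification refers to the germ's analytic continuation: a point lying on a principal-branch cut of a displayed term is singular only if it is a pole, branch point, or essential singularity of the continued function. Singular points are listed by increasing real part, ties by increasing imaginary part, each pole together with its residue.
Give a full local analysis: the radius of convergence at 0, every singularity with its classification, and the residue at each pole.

Radius of convergence at 0: 6.
At 6: an algebraic (square-root) branch point.

Branch term (-7/12)*sqrt(1 - x/(6)): its argument vanishes at x = 6, a square-root branch point, modulus 6.
The radius of convergence is the smallest modulus among the singular points: 6.


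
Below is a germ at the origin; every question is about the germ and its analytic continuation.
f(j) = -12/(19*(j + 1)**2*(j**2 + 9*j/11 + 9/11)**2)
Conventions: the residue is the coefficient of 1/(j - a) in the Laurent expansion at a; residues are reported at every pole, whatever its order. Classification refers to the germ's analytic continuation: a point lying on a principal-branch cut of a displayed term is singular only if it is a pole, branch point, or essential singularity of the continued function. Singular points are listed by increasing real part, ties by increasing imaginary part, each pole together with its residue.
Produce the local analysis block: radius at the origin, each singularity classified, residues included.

Radius of convergence at 0: (3/11)*sqrt(11).
At -1: a pole of order 2; residue -312/209.
At (-9/22) - ((3/22)*sqrt(35))*i: a pole of order 2; residue (156/209) - ((25148/2304225)*sqrt(35))*i.
At (-9/22) + ((3/22)*sqrt(35))*i: a pole of order 2; residue (156/209) + ((25148/2304225)*sqrt(35))*i.

Denominator factor (j + 1)^2: pole of order 2 at -1, modulus 1.
Denominator factor (j**2 + 9*j/11 + 9/11)^2: discriminant -315/121, complex-conjugate roots (-9/22) + ((3/22)*sqrt(35))*i and (-9/22) - ((3/22)*sqrt(35))*i; poles of order 2, moduli (3/11)*sqrt(11) and (3/11)*sqrt(11).
The radius of convergence is the smallest modulus among the singular points: (3/11)*sqrt(11).
At the order-2 pole -1 set g(j) = (j - (-1))^2*f(j) = -12/(19*(j**2 + 9*j/11 + 9/11)**2).
Order-2 pole: residue = g'(a); g'(-1) = -312/209, so the residue is -312/209.
The factor j**2 + 9*j/11 + 9/11 splits as (j - a)(j - a') with a = (-9/22) - ((3/22)*sqrt(35))*i, a' = (-9/22) + ((3/22)*sqrt(35))*i. At the order-2 pole a set g(j) = (j - a)^2*f(j) = [-12/(19*(j + 1)**2)] / (j - a')^2.
Order-2 pole: residue = g'(a); g'((-9/22) - ((3/22)*sqrt(35))*i) = (156/209) - ((25148/2304225)*sqrt(35))*i, so the residue is (156/209) - ((25148/2304225)*sqrt(35))*i.
The factor j**2 + 9*j/11 + 9/11 splits as (j - a)(j - a') with a = (-9/22) + ((3/22)*sqrt(35))*i, a' = (-9/22) - ((3/22)*sqrt(35))*i. At the order-2 pole a set g(j) = (j - a)^2*f(j) = [-12/(19*(j + 1)**2)] / (j - a')^2.
Order-2 pole: residue = g'(a); g'((-9/22) + ((3/22)*sqrt(35))*i) = (156/209) + ((25148/2304225)*sqrt(35))*i, so the residue is (156/209) + ((25148/2304225)*sqrt(35))*i.
List the singular points by increasing real part (a conjugate pair: the negative imaginary part first).


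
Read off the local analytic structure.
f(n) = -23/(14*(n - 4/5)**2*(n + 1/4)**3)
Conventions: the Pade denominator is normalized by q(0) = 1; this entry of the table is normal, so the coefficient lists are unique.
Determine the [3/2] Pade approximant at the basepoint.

Taylor coefficients needed (expand at 0): a_0 = -1150/7, a_1 = 10925/7, a_2 = -650325/56, a_3 = 589375/8, a_4 = -54852125/128, a_5 = 600667425/256.
Write the denominator as Q(n) = 1 + q1*n + q2*n^2. Requiring Q*f - P = O(n^6) with deg P <= 3 kills the coefficients of n^4..n^5 in Q*f:
  n^4: a_4 + q1*a_3 + q2*a_2 = 0, i.e. -54852125/128 + (589375/8)*q1 + (-650325/56)*q2 = 0.
  n^5: a_5 + q1*a_4 + q2*a_3 = 0, i.e. 600667425/256 + (-54852125/128)*q1 + (589375/8)*q2 = 0.
Solving this linear system: q1 = 187431541/19556510, q2 = 747832715/31290416.
The numerator is Q*f truncated at degree 3: P0 = a_0 = -1150/7; P1 = a_1 + q1*a_0 = -189140040/13689557; P2 = a_2 + q1*a_1 + q2*a_0 = -7957609920/13689557; P3 = a_3 + q1*a_2 + q2*a_1 = -4477853440/13689557.

The Pade approximant has numerator coefficients [-1150/7, -189140040/13689557, -7957609920/13689557, -4477853440/13689557]; denominator coefficients [1, 187431541/19556510, 747832715/31290416].


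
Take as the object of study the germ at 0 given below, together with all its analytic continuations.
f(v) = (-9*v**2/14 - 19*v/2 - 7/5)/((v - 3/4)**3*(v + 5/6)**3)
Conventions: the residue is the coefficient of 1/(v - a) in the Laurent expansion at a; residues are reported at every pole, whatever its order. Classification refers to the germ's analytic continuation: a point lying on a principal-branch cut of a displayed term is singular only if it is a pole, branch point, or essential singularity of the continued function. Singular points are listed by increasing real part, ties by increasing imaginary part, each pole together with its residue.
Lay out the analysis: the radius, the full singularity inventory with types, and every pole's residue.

Denominator factor (v - 3/4)^3: pole of order 3 at 3/4, modulus 3/4.
Denominator factor (v + 5/6)^3: pole of order 3 at -5/6, modulus 5/6.
The radius of convergence is the smallest modulus among the singular points: 3/4.
At the order-3 pole -5/6 set g(v) = (v - (-5/6))^3*f(v) = (-9*v**2/14 - 19*v/2 - 7/5)/(v - 3/4)**3.
Order-3 pole: residue = g''(a)/2; g''(-5/6) = 91025856/86663465, so the residue is 45512928/86663465.
At the order-3 pole 3/4 set g(v) = (v - (3/4))^3*f(v) = (-9*v**2/14 - 19*v/2 - 7/5)/(v + 5/6)**3.
Order-3 pole: residue = g''(a)/2; g''(3/4) = -91025856/86663465, so the residue is -45512928/86663465.
List the singular points by increasing real part (a conjugate pair: the negative imaginary part first).

Radius of convergence at 0: 3/4.
At -5/6: a pole of order 3; residue 45512928/86663465.
At 3/4: a pole of order 3; residue -45512928/86663465.


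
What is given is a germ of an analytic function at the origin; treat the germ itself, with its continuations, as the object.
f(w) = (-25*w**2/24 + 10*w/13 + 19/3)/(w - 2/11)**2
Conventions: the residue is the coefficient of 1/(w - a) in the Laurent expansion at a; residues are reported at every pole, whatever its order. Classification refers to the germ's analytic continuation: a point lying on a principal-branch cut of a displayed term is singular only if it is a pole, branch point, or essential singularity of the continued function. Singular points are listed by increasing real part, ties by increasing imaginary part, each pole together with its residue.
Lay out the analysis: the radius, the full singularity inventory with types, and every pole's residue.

Denominator factor (w - 2/11)^2: pole of order 2 at 2/11, modulus 2/11.
The radius of convergence is the smallest modulus among the singular points: 2/11.
At the order-2 pole 2/11 set g(w) = (w - (2/11))^2*f(w) = -25*w**2/24 + 10*w/13 + 19/3.
Order-2 pole: residue = g'(a); g'(2/11) = 335/858, so the residue is 335/858.

Radius of convergence at 0: 2/11.
At 2/11: a pole of order 2; residue 335/858.


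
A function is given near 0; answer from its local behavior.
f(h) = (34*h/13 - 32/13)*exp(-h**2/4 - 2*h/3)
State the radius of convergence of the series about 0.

The radius of convergence is infinite.

The factor exp(-h**2/4 - 2*h/3) is entire and contributes no finite singular point.
The polynomial part has no poles.
No finite singular points: the Taylor series at 0 converges everywhere.


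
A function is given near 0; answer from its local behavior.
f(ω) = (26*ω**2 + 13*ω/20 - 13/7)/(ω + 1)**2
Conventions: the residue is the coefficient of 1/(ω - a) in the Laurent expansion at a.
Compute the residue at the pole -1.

The residue is -1027/20.

At the order-2 pole -1 set g(ω) = (ω - (-1))^2*f(ω) = 26*ω**2 + 13*ω/20 - 13/7.
Order-2 pole: residue = g'(a); g'(-1) = -1027/20, so the residue is -1027/20.


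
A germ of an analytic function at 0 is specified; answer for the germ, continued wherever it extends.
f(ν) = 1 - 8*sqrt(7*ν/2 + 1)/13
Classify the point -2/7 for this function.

The point is an algebraic (square-root) branch point.

The term (-8/13)*sqrt(1 - ν/(-2/7)) has argument 1 - -2/7/(-2/7) = 0 at -2/7: a square-root (algebraic, two-sheeted) branch point; the remaining terms are analytic or single-valued there.


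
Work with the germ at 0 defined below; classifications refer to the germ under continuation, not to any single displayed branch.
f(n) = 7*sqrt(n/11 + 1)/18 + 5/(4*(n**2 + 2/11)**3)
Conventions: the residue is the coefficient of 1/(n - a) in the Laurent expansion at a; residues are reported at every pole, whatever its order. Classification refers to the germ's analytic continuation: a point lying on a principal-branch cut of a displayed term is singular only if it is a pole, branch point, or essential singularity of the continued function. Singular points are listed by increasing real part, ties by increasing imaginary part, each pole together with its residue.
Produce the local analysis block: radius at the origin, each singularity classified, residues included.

Denominator factor (n**2 + 2/11)^3: discriminant -8/11, complex-conjugate roots ((1/11)*sqrt(22))*i and -((1/11)*sqrt(22))*i; poles of order 3, moduli (1/11)*sqrt(22) and (1/11)*sqrt(22).
Branch term (7/18)*sqrt(1 - n/(-11)): its argument vanishes at n = -11, a square-root branch point, modulus 11.
The radius of convergence is the smallest modulus among the singular points: (1/11)*sqrt(22).
The branch term is analytic at -((1/11)*sqrt(22))*i and contributes nothing to the residue; only the rational part matters.
The factor n**2 + 2/11 splits as (n - a)(n - a') with a = -((1/11)*sqrt(22))*i, a' = ((1/11)*sqrt(22))*i. At the order-3 pole a set g(n) = (n - a)^3*(rational part) = [5/4] / (n - a')^3.
Order-3 pole: residue = g''(a)/2; g''(-((1/11)*sqrt(22))*i) = ((1815/256)*sqrt(22))*i, so the residue is ((1815/512)*sqrt(22))*i.
The branch term is analytic at ((1/11)*sqrt(22))*i and contributes nothing to the residue; only the rational part matters.
The factor n**2 + 2/11 splits as (n - a)(n - a') with a = ((1/11)*sqrt(22))*i, a' = -((1/11)*sqrt(22))*i. At the order-3 pole a set g(n) = (n - a)^3*(rational part) = [5/4] / (n - a')^3.
Order-3 pole: residue = g''(a)/2; g''(((1/11)*sqrt(22))*i) = -((1815/256)*sqrt(22))*i, so the residue is -((1815/512)*sqrt(22))*i.
List the singular points by increasing real part (a conjugate pair: the negative imaginary part first).

Radius of convergence at 0: (1/11)*sqrt(22).
At -11: an algebraic (square-root) branch point.
At -((1/11)*sqrt(22))*i: a pole of order 3; residue ((1815/512)*sqrt(22))*i.
At ((1/11)*sqrt(22))*i: a pole of order 3; residue -((1815/512)*sqrt(22))*i.


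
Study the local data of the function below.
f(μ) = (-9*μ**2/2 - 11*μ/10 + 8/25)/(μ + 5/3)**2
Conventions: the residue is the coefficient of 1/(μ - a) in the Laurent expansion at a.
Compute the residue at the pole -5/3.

The residue is 139/10.

At the order-2 pole -5/3 set g(μ) = (μ - (-5/3))^2*f(μ) = -9*μ**2/2 - 11*μ/10 + 8/25.
Order-2 pole: residue = g'(a); g'(-5/3) = 139/10, so the residue is 139/10.


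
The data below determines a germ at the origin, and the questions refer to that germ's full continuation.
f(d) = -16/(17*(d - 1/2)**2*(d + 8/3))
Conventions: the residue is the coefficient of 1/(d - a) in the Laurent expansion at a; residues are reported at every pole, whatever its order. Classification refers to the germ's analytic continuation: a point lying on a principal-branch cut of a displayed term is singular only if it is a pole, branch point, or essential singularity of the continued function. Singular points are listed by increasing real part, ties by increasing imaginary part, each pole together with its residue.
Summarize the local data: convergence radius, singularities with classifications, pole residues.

Denominator factor (d - 1/2)^2: pole of order 2 at 1/2, modulus 1/2.
Denominator factor (d + 8/3): pole of order 1 at -8/3, modulus 8/3.
The radius of convergence is the smallest modulus among the singular points: 1/2.
At the order-1 pole -8/3 set g(d) = (d - (-8/3))*f(d) = -16/(17*(d - 1/2)**2).
Simple pole: residue = g(a) at a = -8/3, which is -576/6137.
At the order-2 pole 1/2 set g(d) = (d - (1/2))^2*f(d) = -16/(17*(d + 8/3)).
Order-2 pole: residue = g'(a); g'(1/2) = 576/6137, so the residue is 576/6137.
List the singular points by increasing real part (a conjugate pair: the negative imaginary part first).

Radius of convergence at 0: 1/2.
At -8/3: a pole of order 1; residue -576/6137.
At 1/2: a pole of order 2; residue 576/6137.


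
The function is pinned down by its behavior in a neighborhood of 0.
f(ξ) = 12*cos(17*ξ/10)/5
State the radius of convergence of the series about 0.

The factor cos(17*ξ/10) is entire and contributes no finite singular point.
The polynomial part has no poles.
No finite singular points: the Taylor series at 0 converges everywhere.

The radius of convergence is infinite.


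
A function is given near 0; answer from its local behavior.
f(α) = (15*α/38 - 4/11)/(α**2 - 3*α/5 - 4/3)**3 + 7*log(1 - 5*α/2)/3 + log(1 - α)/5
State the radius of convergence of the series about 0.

Denominator factor (α**2 - 3*α/5 - 4/3)^3: discriminant 427/75, real irrational roots 3/10 + (1/30)*sqrt(1281) and 3/10 - (1/30)*sqrt(1281); poles of order 3, moduli 3/10 + (1/30)*sqrt(1281) and -3/10 + (1/30)*sqrt(1281).
Branch term (7/3)*log(1 - α/(2/5)): its argument vanishes at α = 2/5, a logarithmic branch point, modulus 2/5.
Branch term (1/5)*log(1 - α/(1)): its argument vanishes at α = 1, a logarithmic branch point, modulus 1.
The radius of convergence is the smallest modulus among the singular points: 2/5.

The radius of convergence is 2/5.


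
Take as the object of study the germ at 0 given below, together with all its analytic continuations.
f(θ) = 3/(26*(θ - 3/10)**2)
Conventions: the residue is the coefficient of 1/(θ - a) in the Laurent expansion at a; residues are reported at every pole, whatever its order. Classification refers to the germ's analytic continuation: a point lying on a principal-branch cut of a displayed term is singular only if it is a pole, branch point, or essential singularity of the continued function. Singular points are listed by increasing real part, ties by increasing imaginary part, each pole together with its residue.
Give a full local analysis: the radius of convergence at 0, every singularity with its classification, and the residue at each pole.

Radius of convergence at 0: 3/10.
At 3/10: a pole of order 2; residue 0.

Denominator factor (θ - 3/10)^2: pole of order 2 at 3/10, modulus 3/10.
The radius of convergence is the smallest modulus among the singular points: 3/10.
At the order-2 pole 3/10 set g(θ) = (θ - (3/10))^2*f(θ) = 3/26.
Order-2 pole: residue = g'(a); g'(3/10) = 0, so the residue is 0.


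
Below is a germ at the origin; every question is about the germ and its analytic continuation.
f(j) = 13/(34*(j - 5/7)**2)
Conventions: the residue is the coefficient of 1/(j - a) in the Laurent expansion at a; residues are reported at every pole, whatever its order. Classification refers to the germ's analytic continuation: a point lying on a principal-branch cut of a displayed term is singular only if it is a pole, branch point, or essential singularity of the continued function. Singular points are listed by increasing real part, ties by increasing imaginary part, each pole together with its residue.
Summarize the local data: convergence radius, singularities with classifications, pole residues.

Denominator factor (j - 5/7)^2: pole of order 2 at 5/7, modulus 5/7.
The radius of convergence is the smallest modulus among the singular points: 5/7.
At the order-2 pole 5/7 set g(j) = (j - (5/7))^2*f(j) = 13/34.
Order-2 pole: residue = g'(a); g'(5/7) = 0, so the residue is 0.

Radius of convergence at 0: 5/7.
At 5/7: a pole of order 2; residue 0.


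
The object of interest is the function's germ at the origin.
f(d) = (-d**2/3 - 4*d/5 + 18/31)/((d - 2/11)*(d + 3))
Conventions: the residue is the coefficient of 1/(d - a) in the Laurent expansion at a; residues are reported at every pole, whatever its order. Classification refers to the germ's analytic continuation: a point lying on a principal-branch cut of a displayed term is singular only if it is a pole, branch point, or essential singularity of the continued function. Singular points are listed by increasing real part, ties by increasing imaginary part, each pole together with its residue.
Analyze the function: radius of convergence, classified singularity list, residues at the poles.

Denominator factor (d - 2/11): pole of order 1 at 2/11, modulus 2/11.
Denominator factor (d + 3): pole of order 1 at -3, modulus 3.
The radius of convergence is the smallest modulus among the singular points: 2/11.
At the order-1 pole -3 set g(d) = (d - (-3))*f(d) = (-d**2/3 - 4*d/5 + 18/31)/(d - 2/11).
Simple pole: residue = g(a) at a = -3, which is 33/5425.
At the order-1 pole 2/11 set g(d) = (d - (2/11))*f(d) = (-d**2/3 - 4*d/5 + 18/31)/(d + 3).
Simple pole: residue = g(a) at a = 2/11, which is 23866/179025.
List the singular points by increasing real part (a conjugate pair: the negative imaginary part first).

Radius of convergence at 0: 2/11.
At -3: a pole of order 1; residue 33/5425.
At 2/11: a pole of order 1; residue 23866/179025.


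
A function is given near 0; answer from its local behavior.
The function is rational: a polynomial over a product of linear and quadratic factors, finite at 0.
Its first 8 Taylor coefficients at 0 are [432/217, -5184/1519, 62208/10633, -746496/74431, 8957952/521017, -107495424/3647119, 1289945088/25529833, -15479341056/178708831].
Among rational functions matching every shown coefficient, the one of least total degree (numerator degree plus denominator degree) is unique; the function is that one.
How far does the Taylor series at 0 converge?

No rational of total degree below 1 reproduces all 8 coefficients; solving the [0/1] Pade equations on them gives f(ρ) = 36/(31*(ρ + 7/12)), whose expansion matches every shown term.
Denominator factor (ρ + 7/12): pole of order 1 at -7/12, modulus 7/12.
The radius of convergence is the smallest modulus among the singular points: 7/12.

The radius of convergence is 7/12.


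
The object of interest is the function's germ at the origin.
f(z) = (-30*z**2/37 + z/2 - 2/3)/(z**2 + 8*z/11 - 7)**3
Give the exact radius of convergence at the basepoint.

Denominator factor (z**2 + 8*z/11 - 7)^3: discriminant 3452/121, real irrational roots -4/11 + (1/11)*sqrt(863) and -4/11 - (1/11)*sqrt(863); poles of order 3, moduli -4/11 + (1/11)*sqrt(863) and 4/11 + (1/11)*sqrt(863).
The radius of convergence is the smallest modulus among the singular points: -4/11 + (1/11)*sqrt(863).

The radius of convergence is -4/11 + (1/11)*sqrt(863).


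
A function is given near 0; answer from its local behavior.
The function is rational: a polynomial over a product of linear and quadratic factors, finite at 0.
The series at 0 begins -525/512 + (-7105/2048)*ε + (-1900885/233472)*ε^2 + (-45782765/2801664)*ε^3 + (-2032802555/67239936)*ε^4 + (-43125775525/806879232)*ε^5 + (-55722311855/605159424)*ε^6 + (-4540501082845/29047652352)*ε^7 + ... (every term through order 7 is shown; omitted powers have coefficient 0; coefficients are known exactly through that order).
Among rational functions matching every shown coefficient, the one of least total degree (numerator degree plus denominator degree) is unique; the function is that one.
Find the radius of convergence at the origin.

The radius of convergence is 3/5.

No rational of total degree below 6 reproduces all 8 coefficients; solving the [2/4] Pade equations on them gives f(ε) = (-7*ε**2/38 + 7*ε/9 - 35/24)/((ε - 4/3)**3*(ε - 3/5)), whose expansion matches every shown term.
Denominator factor (ε - 3/5): pole of order 1 at 3/5, modulus 3/5.
Denominator factor (ε - 4/3)^3: pole of order 3 at 4/3, modulus 4/3.
The radius of convergence is the smallest modulus among the singular points: 3/5.


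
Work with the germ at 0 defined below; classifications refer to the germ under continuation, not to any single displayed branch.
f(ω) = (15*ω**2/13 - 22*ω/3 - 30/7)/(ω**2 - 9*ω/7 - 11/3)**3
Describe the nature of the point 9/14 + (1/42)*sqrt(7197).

The point is a pole of order 3.

The denominator factor ω**2 - 9*ω/7 - 11/3 vanishes at 9/14 + (1/42)*sqrt(7197) and appears to the power 3; the numerator there equals -4861/1274 - (1597/11466)*sqrt(7197), nonzero, and no other factor vanishes.
Hence a pole whose order is the multiplicity, 3.


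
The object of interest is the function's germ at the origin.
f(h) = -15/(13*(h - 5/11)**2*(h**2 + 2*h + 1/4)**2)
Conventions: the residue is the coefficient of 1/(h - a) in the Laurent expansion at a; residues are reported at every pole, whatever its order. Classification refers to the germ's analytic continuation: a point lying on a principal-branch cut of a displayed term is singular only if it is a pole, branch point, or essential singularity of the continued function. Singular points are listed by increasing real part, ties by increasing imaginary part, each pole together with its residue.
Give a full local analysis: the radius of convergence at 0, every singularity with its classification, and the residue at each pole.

Denominator factor (h - 5/11)^2: pole of order 2 at 5/11, modulus 5/11.
Denominator factor (h**2 + 2*h + 1/4)^2: discriminant 3, real irrational roots -1 + (1/2)*sqrt(3) and -1 - (1/2)*sqrt(3); poles of order 2, moduli 1 - (1/2)*sqrt(3) and 1 + (1/2)*sqrt(3).
The radius of convergence is the smallest modulus among the singular points: 1 - (1/2)*sqrt(3).
The factor h**2 + 2*h + 1/4 splits as (h - a)(h - a') with a = -1 - (1/2)*sqrt(3), a' = -1 + (1/2)*sqrt(3). At the order-2 pole a set g(h) = (h - a)^2*f(h) = [-15/(13*(h - 5/11)**2)] / (h - a')^2.
Order-2 pole: residue = g'(a); g'(-1 - (1/2)*sqrt(3)) = -4947486720/3754462153 + (7632694520/11263386459)*sqrt(3), so the residue is -4947486720/3754462153 + (7632694520/11263386459)*sqrt(3).
The factor h**2 + 2*h + 1/4 splits as (h - a)(h - a') with a = -1 + (1/2)*sqrt(3), a' = -1 - (1/2)*sqrt(3). At the order-2 pole a set g(h) = (h - a)^2*f(h) = [-15/(13*(h - 5/11)**2)] / (h - a')^2.
Order-2 pole: residue = g'(a); g'(-1 + (1/2)*sqrt(3)) = -4947486720/3754462153 - (7632694520/11263386459)*sqrt(3), so the residue is -4947486720/3754462153 - (7632694520/11263386459)*sqrt(3).
At the order-2 pole 5/11 set g(h) = (h - (5/11))^2*f(h) = -15/(13*(h**2 + 2*h + 1/4)**2).
Order-2 pole: residue = g'(a); g'(5/11) = 9894973440/3754462153, so the residue is 9894973440/3754462153.
List the singular points by increasing real part (a conjugate pair: the negative imaginary part first).

Radius of convergence at 0: 1 - (1/2)*sqrt(3).
At -1 - (1/2)*sqrt(3): a pole of order 2; residue -4947486720/3754462153 + (7632694520/11263386459)*sqrt(3).
At -1 + (1/2)*sqrt(3): a pole of order 2; residue -4947486720/3754462153 - (7632694520/11263386459)*sqrt(3).
At 5/11: a pole of order 2; residue 9894973440/3754462153.


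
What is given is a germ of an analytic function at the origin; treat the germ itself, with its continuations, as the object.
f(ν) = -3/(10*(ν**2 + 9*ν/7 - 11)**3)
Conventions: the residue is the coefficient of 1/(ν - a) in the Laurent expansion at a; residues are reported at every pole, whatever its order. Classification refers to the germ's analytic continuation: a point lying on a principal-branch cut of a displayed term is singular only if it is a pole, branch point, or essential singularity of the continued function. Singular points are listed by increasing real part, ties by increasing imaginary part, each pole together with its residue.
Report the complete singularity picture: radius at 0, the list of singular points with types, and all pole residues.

Radius of convergence at 0: -9/14 + (1/14)*sqrt(2237).
At -9/14 - (1/14)*sqrt(2237): a pole of order 3; residue (151263/55971630265)*sqrt(2237).
At -9/14 + (1/14)*sqrt(2237): a pole of order 3; residue -(151263/55971630265)*sqrt(2237).

Denominator factor (ν**2 + 9*ν/7 - 11)^3: discriminant 2237/49, real irrational roots -9/14 + (1/14)*sqrt(2237) and -9/14 - (1/14)*sqrt(2237); poles of order 3, moduli -9/14 + (1/14)*sqrt(2237) and 9/14 + (1/14)*sqrt(2237).
The radius of convergence is the smallest modulus among the singular points: -9/14 + (1/14)*sqrt(2237).
The factor ν**2 + 9*ν/7 - 11 splits as (ν - a)(ν - a') with a = -9/14 - (1/14)*sqrt(2237), a' = -9/14 + (1/14)*sqrt(2237). At the order-3 pole a set g(ν) = (ν - a)^3*f(ν) = [-3/10] / (ν - a')^3.
Order-3 pole: residue = g''(a)/2; g''(-9/14 - (1/14)*sqrt(2237)) = (302526/55971630265)*sqrt(2237), so the residue is (151263/55971630265)*sqrt(2237).
The factor ν**2 + 9*ν/7 - 11 splits as (ν - a)(ν - a') with a = -9/14 + (1/14)*sqrt(2237), a' = -9/14 - (1/14)*sqrt(2237). At the order-3 pole a set g(ν) = (ν - a)^3*f(ν) = [-3/10] / (ν - a')^3.
Order-3 pole: residue = g''(a)/2; g''(-9/14 + (1/14)*sqrt(2237)) = -(302526/55971630265)*sqrt(2237), so the residue is -(151263/55971630265)*sqrt(2237).
List the singular points by increasing real part (a conjugate pair: the negative imaginary part first).


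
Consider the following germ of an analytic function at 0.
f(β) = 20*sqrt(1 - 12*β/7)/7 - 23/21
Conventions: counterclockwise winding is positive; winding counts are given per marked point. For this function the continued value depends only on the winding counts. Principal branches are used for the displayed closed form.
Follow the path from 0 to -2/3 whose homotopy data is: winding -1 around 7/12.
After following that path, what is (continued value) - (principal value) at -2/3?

Continued minus principal equals -(40/49)*sqrt(105).

The rational part is single-valued and drops out of the difference; each branch term changes only by its own monodromy.
(20/7)*sqrt(1 - β/(7/12)): winding -1 is odd, the square root flips sign, contributing -2*(20/7)*sqrt(1 - (-2/3)/(7/12)) = -2*(20/7)*sqrt(15/7) = -(40/49)*sqrt(105).
Summing the contributions at β = -2/3 gives -(40/49)*sqrt(105).


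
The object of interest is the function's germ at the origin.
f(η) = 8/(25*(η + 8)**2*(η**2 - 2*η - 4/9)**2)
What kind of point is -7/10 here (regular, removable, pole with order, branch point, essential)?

The point is a regular point.

Denominator factors: η + 8 = 73/10 at η = -7/10; η**2 - 2*η - 4/9 = 1301/900 at η = -7/10 — none vanishes.
So the germ continues analytically to -7/10.


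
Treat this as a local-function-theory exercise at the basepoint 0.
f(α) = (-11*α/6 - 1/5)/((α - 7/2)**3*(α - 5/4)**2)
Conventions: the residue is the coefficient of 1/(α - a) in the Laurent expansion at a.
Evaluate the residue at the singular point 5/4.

At the order-2 pole 5/4 set g(α) = (α - (5/4))^2*f(α) = (-11*α/6 - 1/5)/(α - 7/2)**3.
Order-2 pole: residue = g'(a); g'(5/4) = 14848/32805, so the residue is 14848/32805.

The residue is 14848/32805.


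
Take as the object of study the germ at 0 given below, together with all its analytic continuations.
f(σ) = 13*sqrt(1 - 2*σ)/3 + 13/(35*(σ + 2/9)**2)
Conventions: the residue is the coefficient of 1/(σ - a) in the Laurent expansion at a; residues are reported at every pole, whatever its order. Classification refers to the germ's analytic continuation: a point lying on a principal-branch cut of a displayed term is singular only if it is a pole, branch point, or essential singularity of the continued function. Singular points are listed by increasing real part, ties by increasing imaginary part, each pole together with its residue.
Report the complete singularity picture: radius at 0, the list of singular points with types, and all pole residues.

Radius of convergence at 0: 2/9.
At -2/9: a pole of order 2; residue 0.
At 1/2: an algebraic (square-root) branch point.

Denominator factor (σ + 2/9)^2: pole of order 2 at -2/9, modulus 2/9.
Branch term (13/3)*sqrt(1 - σ/(1/2)): its argument vanishes at σ = 1/2, a square-root branch point, modulus 1/2.
The radius of convergence is the smallest modulus among the singular points: 2/9.
The branch term is analytic at -2/9 and contributes nothing to the residue; only the rational part matters.
At the order-2 pole -2/9 set g(σ) = (σ - (-2/9))^2*(rational part) = 13/35.
Order-2 pole: residue = g'(a); g'(-2/9) = 0, so the residue is 0.
List the singular points by increasing real part (a conjugate pair: the negative imaginary part first).


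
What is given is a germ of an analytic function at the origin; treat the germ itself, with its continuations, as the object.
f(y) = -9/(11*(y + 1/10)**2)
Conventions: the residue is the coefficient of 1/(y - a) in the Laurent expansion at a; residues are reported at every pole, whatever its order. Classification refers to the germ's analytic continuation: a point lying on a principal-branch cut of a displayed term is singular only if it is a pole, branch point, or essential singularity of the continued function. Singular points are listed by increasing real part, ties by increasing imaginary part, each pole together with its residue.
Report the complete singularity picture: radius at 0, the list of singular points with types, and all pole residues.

Denominator factor (y + 1/10)^2: pole of order 2 at -1/10, modulus 1/10.
The radius of convergence is the smallest modulus among the singular points: 1/10.
At the order-2 pole -1/10 set g(y) = (y - (-1/10))^2*f(y) = -9/11.
Order-2 pole: residue = g'(a); g'(-1/10) = 0, so the residue is 0.

Radius of convergence at 0: 1/10.
At -1/10: a pole of order 2; residue 0.
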